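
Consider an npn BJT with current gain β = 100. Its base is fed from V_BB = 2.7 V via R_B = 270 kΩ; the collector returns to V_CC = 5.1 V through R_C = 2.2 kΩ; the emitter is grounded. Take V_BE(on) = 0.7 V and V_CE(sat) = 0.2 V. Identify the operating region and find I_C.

active; I_C ≈ 0.74 mA

Assume active. Base-emitter loop: I_B = (V_BB − V_BE)/R_B = (2.7 − 0.7)/270 = 0.00741 mA.
I_C = β·I_B = 100×0.00741 = 0.741 mA.
V_CE = V_CC − I_C·R_C = 5.1 − 0.741×2.2 = 3.47 V > V_CE(sat), so the active-region assumption holds.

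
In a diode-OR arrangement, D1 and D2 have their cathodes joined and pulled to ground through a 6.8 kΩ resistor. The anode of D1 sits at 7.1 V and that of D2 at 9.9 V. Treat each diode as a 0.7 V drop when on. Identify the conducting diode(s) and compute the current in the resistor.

Assume both conduct. Then node N would need to be at both 7.1−0.7 = 6.4 V and 9.9−0.7 = 9.2 V, which is impossible.
Assume only D2 conducts: V_N = 9.9 − 0.7 = 9.2 V, so I_R = 9.2/6.8 = 1.35 mA.
Check D1: its anode-to-cathode voltage is 7.1 − 9.2 = -2.1 V < 0.7 V, so it is off. The assumption is consistent.

Only D2 conducts; I_R ≈ 1.4 mA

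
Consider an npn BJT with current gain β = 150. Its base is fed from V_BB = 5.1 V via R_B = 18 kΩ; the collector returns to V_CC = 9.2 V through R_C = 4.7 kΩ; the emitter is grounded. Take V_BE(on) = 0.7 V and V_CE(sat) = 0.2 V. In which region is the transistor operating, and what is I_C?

saturation; I_C ≈ 1.9 mA

Assume active: I_B = (5.1 − 0.7)/18 = 0.244 mA, giving I_C = β·I_B = 36.7 mA.
But then V_CE = 9.2 − 36.7×4.7 = -163 V < V_CE(sat) = 0.2 V — impossible in the active region.
So the transistor is saturated. With V_CE = 0.2 V, I_C = (V_CC − 0.2)/R_C = 9/4.7 = 1.91 mA.
Check: β·I_B = 36.7 mA > I_C = 1.91 mA, confirming saturation.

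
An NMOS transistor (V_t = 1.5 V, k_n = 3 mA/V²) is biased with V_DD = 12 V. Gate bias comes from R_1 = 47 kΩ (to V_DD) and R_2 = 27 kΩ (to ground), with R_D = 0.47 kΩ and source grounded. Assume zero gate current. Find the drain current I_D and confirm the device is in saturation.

V_G = V_DD·R_2/(R_1+R_2) = 12×27/74 = 4.38 V. With the source grounded, V_GS = V_G = 4.38 V.
Assume saturation: I_D = (k_n/2)(V_GS − V_t)² = (3/2)×(4.38 − 1.5)² = 1.5×2.88² = 12.4 mA.
V_DS = V_DD − I_D·R_D = 12 − 12.4×0.47 = 6.16 V.
Saturation requires V_DS ≥ V_GS − V_t = 2.88 V; 6.16 ≥ 2.88 ✓.

I_D ≈ 12 mA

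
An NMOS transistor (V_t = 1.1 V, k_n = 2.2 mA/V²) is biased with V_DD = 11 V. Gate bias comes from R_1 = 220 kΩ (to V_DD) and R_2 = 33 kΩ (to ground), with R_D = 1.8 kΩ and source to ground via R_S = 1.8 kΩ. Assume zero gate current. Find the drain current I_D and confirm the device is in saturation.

I_D ≈ 0.058 mA

V_G = V_DD·R_2/(R_1+R_2) = 11×33/253 = 1.43 V.
Assume saturation: I_D = (k_n/2)(V_GS − V_t)² with V_GS = V_G − I_D·R_S = 1.43 − 1.8·I_D.
Substituting gives 3.56·I_D² − 2.33·I_D + 0.123 = 0, with roots I_D = 0.0582 or 0.594 mA.
The root I_D = 0.594 mA gives V_GS = 0.365 V ≤ V_t, so take I_D = 0.0582 mA.
Then V_GS = 1.33 V and V_DS = V_DD − I_D(R_D+R_S) = 11 − 0.0582×3.6 = 10.8 V.
Saturation requires V_DS ≥ V_GS − V_t = 0.23 V; 10.8 ≥ 0.23 ✓.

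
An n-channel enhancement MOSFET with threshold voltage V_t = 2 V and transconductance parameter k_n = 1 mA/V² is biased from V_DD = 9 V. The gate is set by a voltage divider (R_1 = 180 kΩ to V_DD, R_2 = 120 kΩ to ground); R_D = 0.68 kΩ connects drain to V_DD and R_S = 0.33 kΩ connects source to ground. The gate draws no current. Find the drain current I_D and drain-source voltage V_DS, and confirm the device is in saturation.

I_D ≈ 0.86 mA, V_DS ≈ 8.1 V

V_G = V_DD·R_2/(R_1+R_2) = 9×120/300 = 3.6 V.
Assume saturation: I_D = (k_n/2)(V_GS − V_t)² with V_GS = V_G − I_D·R_S = 3.6 − 0.33·I_D.
Substituting gives 0.0545·I_D² − 1.53·I_D + 1.28 = 0, with roots I_D = 0.864 or 27.2 mA.
The root I_D = 27.2 mA gives V_GS = -5.38 V ≤ V_t, so take I_D = 0.864 mA.
Then V_GS = 3.31 V and V_DS = V_DD − I_D(R_D+R_S) = 9 − 0.864×1.01 = 8.13 V.
Saturation requires V_DS ≥ V_GS − V_t = 1.31 V; 8.13 ≥ 1.31 ✓.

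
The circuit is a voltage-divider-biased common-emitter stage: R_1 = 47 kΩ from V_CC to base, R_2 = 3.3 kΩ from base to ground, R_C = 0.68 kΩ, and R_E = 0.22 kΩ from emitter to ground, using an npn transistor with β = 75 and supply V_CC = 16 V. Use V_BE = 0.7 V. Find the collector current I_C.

I_C ≈ 1.3 mA

Thevenize the base divider: V_Th = V_CC·R_2/(R_1+R_2) = 16×3.3/50.3 = 1.05 V, R_Th = R_1‖R_2 = 3.08 kΩ.
Base-emitter loop: V_Th = I_B·R_Th + V_BE + (β+1)I_B·R_E, so I_B = (1.05 − 0.7) / (3.08 + 76×0.22) = 0.0177 mA.
I_C = β·I_B = 75×0.0177 = 1.32 mA, and I_E = (β+1)I_B = 1.34 mA.
V_CE = V_CC − I_C·R_C − I_E·R_E = 16 − 1.32×0.68 − 1.34×0.22 = 14.8 V.
V_CE = 14.8 V > 0.2 V confirms active-region operation.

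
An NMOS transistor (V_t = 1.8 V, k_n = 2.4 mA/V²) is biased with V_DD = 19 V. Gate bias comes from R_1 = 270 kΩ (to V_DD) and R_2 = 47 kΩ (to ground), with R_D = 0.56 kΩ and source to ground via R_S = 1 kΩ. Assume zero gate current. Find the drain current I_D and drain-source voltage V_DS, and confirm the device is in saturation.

V_G = V_DD·R_2/(R_1+R_2) = 19×47/317 = 2.82 V.
Assume saturation: I_D = (k_n/2)(V_GS − V_t)² with V_GS = V_G − I_D·R_S = 2.82 − 1·I_D.
Substituting gives 1.2·I_D² − 3.44·I_D + 1.24 = 0, with roots I_D = 0.423 or 2.44 mA.
The root I_D = 2.44 mA gives V_GS = 0.373 V ≤ V_t, so take I_D = 0.423 mA.
Then V_GS = 2.39 V and V_DS = V_DD − I_D(R_D+R_S) = 19 − 0.423×1.56 = 18.3 V.
Saturation requires V_DS ≥ V_GS − V_t = 0.594 V; 18.3 ≥ 0.594 ✓.

I_D ≈ 0.42 mA, V_DS ≈ 18 V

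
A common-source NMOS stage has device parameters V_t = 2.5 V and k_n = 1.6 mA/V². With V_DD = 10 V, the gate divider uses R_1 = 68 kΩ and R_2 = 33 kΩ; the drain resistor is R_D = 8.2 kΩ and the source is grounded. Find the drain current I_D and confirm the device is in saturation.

I_D ≈ 0.47 mA

V_G = V_DD·R_2/(R_1+R_2) = 10×33/101 = 3.27 V. With the source grounded, V_GS = V_G = 3.27 V.
Assume saturation: I_D = (k_n/2)(V_GS − V_t)² = (1.6/2)×(3.27 − 2.5)² = 0.8×0.767² = 0.471 mA.
V_DS = V_DD − I_D·R_D = 10 − 0.471×8.2 = 6.14 V.
Saturation requires V_DS ≥ V_GS − V_t = 0.767 V; 6.14 ≥ 0.767 ✓.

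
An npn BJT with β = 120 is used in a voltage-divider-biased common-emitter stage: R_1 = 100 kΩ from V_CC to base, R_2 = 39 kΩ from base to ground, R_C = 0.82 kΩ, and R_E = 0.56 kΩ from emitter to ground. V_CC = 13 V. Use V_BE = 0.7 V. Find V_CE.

V_CE ≈ 7.9 V

Thevenize the base divider: V_Th = V_CC·R_2/(R_1+R_2) = 13×39/139 = 3.65 V, R_Th = R_1‖R_2 = 28.1 kΩ.
Base-emitter loop: V_Th = I_B·R_Th + V_BE + (β+1)I_B·R_E, so I_B = (3.65 − 0.7) / (28.1 + 121×0.56) = 0.0308 mA.
I_C = β·I_B = 120×0.0308 = 3.69 mA, and I_E = (β+1)I_B = 3.72 mA.
V_CE = V_CC − I_C·R_C − I_E·R_E = 13 − 3.69×0.82 − 3.72×0.56 = 7.89 V.
V_CE = 7.89 V > 0.2 V confirms active-region operation.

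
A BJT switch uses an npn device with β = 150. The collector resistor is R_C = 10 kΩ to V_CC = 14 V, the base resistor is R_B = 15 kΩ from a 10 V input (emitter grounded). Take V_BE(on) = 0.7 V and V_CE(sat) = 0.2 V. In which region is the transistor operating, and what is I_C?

saturation; I_C ≈ 1.4 mA

Assume active: I_B = (10 − 0.7)/15 = 0.62 mA, giving I_C = β·I_B = 93 mA.
But then V_CE = 14 − 93×10 = -916 V < V_CE(sat) = 0.2 V — impossible in the active region.
So the transistor is saturated. With V_CE = 0.2 V, I_C = (V_CC − 0.2)/R_C = 13.8/10 = 1.38 mA.
Check: β·I_B = 93 mA > I_C = 1.38 mA, confirming saturation.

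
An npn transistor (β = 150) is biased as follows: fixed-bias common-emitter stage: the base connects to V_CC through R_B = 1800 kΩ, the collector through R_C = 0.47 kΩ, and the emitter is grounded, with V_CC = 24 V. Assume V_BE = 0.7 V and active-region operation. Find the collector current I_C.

I_C ≈ 1.9 mA

Base loop: V_CC = I_B·R_B + V_BE, so I_B = (24 − 0.7)/1800 kΩ = 0.0129 mA.
In the active region I_C = β·I_B = 150 × 0.0129 = 1.94 mA.
Collector loop: V_CE = V_CC − I_C·R_C = 24 − 1.94×0.47 = 23.1 V.
Since V_CE = 23.1 V > V_CE(sat) ≈ 0.2 V, the transistor is in the active region as assumed.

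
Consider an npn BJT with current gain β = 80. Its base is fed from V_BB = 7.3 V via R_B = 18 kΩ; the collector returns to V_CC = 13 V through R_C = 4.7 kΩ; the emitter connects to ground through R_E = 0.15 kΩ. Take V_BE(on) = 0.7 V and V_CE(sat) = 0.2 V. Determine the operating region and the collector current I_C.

saturation; I_C ≈ 2.6 mA

Assume active: I_B = (7.3 − 0.7)/(18 + 81×0.15) = 0.219 mA, I_C = β·I_B = 17.5 mA.
Then V_CE = 13 − 17.5×4.7 − 17.7×0.15 = -72 V < 0.2 V — the active assumption fails.
Re-solve with V_CE = 0.2 V. KCL at the emitter: V_E/R_E = (V_BB−0.7−V_E)/R_B + (V_CC−0.2−V_E)/R_C, giving V_E = 0.446 V.
I_C = (V_CC − 0.2 − V_E)/R_C = (12.8 − 0.446)/4.7 = 2.63 mA.
Check: I_B = (6.6 − 0.446)/18 = 0.342 mA, and β·I_B = 27.4 mA > I_C, confirming saturation.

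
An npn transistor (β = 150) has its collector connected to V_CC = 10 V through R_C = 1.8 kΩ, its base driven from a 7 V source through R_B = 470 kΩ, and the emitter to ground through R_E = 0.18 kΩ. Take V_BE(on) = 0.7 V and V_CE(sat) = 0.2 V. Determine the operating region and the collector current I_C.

active; I_C ≈ 1.9 mA

Assume active. Base-emitter loop: I_B = (V_BB − V_BE)/(R_B + (β+1)R_E) = (7 − 0.7)/(470 + 151×0.18) = 0.0127 mA.
I_C = β·I_B = 150×0.0127 = 1.9 mA.
V_CE = V_CC − I_C·R_C − I_E·R_E = 10 − 1.9×1.8 − 1.91×0.18 = 6.23 V > V_CE(sat), so the active-region assumption holds.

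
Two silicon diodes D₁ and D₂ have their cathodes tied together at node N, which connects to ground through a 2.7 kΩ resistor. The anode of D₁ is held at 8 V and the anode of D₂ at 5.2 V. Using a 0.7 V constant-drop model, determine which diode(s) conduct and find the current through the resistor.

Assume both conduct. Then node N would need to be at both 8−0.7 = 7.3 V and 5.2−0.7 = 4.5 V, which is impossible.
Assume only D₁ conducts: V_N = 8 − 0.7 = 7.3 V, so I_R = 7.3/2.7 = 2.7 mA.
Check D₂: its anode-to-cathode voltage is 5.2 − 7.3 = -2.1 V < 0.7 V, so it is off. The assumption is consistent.

Only D₁ conducts; I_R ≈ 2.7 mA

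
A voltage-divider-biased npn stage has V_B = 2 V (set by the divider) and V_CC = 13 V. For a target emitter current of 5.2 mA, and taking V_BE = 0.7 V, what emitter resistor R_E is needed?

R_E ≈ 0.25 kΩ

V_E = V_B − V_BE = 2 − 0.7 = 1.3 V.
R_E = V_E / I_E = 1.3 / 5.2 = 0.25 kΩ.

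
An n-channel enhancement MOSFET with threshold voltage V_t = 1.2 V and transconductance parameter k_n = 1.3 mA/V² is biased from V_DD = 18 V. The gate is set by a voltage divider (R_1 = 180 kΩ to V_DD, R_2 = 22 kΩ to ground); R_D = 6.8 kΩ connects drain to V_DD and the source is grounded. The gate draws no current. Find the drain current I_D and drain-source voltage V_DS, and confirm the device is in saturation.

V_G = V_DD·R_2/(R_1+R_2) = 18×22/202 = 1.96 V. With the source grounded, V_GS = V_G = 1.96 V.
Assume saturation: I_D = (k_n/2)(V_GS − V_t)² = (1.3/2)×(1.96 − 1.2)² = 0.65×0.76² = 0.376 mA.
V_DS = V_DD − I_D·R_D = 18 − 0.376×6.8 = 15.4 V.
Saturation requires V_DS ≥ V_GS − V_t = 0.76 V; 15.4 ≥ 0.76 ✓.

I_D ≈ 0.38 mA, V_DS ≈ 15 V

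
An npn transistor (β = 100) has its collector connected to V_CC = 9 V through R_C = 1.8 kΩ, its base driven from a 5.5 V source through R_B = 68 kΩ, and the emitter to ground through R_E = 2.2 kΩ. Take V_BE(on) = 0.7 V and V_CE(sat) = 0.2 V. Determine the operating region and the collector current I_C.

Assume active. Base-emitter loop: I_B = (V_BB − V_BE)/(R_B + (β+1)R_E) = (5.5 − 0.7)/(68 + 101×2.2) = 0.0165 mA.
I_C = β·I_B = 100×0.0165 = 1.65 mA.
V_CE = V_CC − I_C·R_C − I_E·R_E = 9 − 1.65×1.8 − 1.67×2.2 = 2.35 V > V_CE(sat), so the active-region assumption holds.

active; I_C ≈ 1.7 mA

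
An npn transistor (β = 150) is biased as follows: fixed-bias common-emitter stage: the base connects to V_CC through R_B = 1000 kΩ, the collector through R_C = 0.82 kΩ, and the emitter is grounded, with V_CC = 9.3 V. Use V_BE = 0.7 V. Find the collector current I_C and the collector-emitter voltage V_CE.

Base loop: V_CC = I_B·R_B + V_BE, so I_B = (9.3 − 0.7)/1000 kΩ = 0.0086 mA.
In the active region I_C = β·I_B = 150 × 0.0086 = 1.29 mA.
Collector loop: V_CE = V_CC − I_C·R_C = 9.3 − 1.29×0.82 = 8.24 V.
Since V_CE = 8.24 V > V_CE(sat) ≈ 0.2 V, the transistor is in the active region as assumed.

I_C ≈ 1.3 mA, V_CE ≈ 8.2 V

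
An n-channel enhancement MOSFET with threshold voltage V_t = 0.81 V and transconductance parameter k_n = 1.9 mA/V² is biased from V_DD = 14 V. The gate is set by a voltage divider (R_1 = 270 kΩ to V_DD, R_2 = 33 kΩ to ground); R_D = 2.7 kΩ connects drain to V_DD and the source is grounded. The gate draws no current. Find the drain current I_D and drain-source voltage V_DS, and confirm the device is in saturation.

I_D ≈ 0.49 mA, V_DS ≈ 13 V

V_G = V_DD·R_2/(R_1+R_2) = 14×33/303 = 1.52 V. With the source grounded, V_GS = V_G = 1.52 V.
Assume saturation: I_D = (k_n/2)(V_GS − V_t)² = (1.9/2)×(1.52 − 0.81)² = 0.95×0.715² = 0.485 mA.
V_DS = V_DD − I_D·R_D = 14 − 0.485×2.7 = 12.7 V.
Saturation requires V_DS ≥ V_GS − V_t = 0.715 V; 12.7 ≥ 0.715 ✓.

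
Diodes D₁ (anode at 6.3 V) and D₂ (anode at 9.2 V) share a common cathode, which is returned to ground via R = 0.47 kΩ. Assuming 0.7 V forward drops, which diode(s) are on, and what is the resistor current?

Assume both conduct. Then node N would need to be at both 6.3−0.7 = 5.6 V and 9.2−0.7 = 8.5 V, which is impossible.
Assume only D₂ conducts: V_N = 9.2 − 0.7 = 8.5 V, so I_R = 8.5/0.47 = 18.1 mA.
Check D₁: its anode-to-cathode voltage is 6.3 − 8.5 = -2.2 V < 0.7 V, so it is off. The assumption is consistent.

Only D₂ conducts; I_R ≈ 18 mA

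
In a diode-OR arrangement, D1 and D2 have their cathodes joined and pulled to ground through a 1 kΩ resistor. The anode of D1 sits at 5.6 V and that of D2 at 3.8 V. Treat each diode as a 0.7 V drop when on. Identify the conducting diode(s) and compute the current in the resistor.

Only D1 conducts; I_R ≈ 4.9 mA

Assume both conduct. Then node N would need to be at both 5.6−0.7 = 4.9 V and 3.8−0.7 = 3.1 V, which is impossible.
Assume only D1 conducts: V_N = 5.6 − 0.7 = 4.9 V, so I_R = 4.9/1 = 4.9 mA.
Check D2: its anode-to-cathode voltage is 3.8 − 4.9 = -1.1 V < 0.7 V, so it is off. The assumption is consistent.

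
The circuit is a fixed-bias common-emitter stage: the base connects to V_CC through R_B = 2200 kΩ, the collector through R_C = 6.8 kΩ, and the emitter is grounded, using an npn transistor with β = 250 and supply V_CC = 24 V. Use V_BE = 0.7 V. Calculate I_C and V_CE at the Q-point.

I_C ≈ 2.6 mA, V_CE ≈ 6 V

Base loop: V_CC = I_B·R_B + V_BE, so I_B = (24 − 0.7)/2200 kΩ = 0.0106 mA.
In the active region I_C = β·I_B = 250 × 0.0106 = 2.65 mA.
Collector loop: V_CE = V_CC − I_C·R_C = 24 − 2.65×6.8 = 6 V.
Since V_CE = 6 V > V_CE(sat) ≈ 0.2 V, the transistor is in the active region as assumed.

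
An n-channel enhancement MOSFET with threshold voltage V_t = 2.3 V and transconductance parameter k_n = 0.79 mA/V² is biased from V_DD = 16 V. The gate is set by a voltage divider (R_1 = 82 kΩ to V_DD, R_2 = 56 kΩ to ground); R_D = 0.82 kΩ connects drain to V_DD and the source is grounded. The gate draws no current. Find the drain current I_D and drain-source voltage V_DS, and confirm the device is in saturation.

I_D ≈ 6.9 mA, V_DS ≈ 10 V

V_G = V_DD·R_2/(R_1+R_2) = 16×56/138 = 6.49 V. With the source grounded, V_GS = V_G = 6.49 V.
Assume saturation: I_D = (k_n/2)(V_GS − V_t)² = (0.79/2)×(6.49 − 2.3)² = 0.395×4.19² = 6.94 mA.
V_DS = V_DD − I_D·R_D = 16 − 6.94×0.82 = 10.3 V.
Saturation requires V_DS ≥ V_GS − V_t = 4.19 V; 10.3 ≥ 4.19 ✓.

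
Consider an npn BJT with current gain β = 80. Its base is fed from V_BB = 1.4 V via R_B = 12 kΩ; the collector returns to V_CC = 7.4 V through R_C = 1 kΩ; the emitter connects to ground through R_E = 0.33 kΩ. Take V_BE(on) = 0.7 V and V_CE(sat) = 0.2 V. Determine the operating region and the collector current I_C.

Assume active. Base-emitter loop: I_B = (V_BB − V_BE)/(R_B + (β+1)R_E) = (1.4 − 0.7)/(12 + 81×0.33) = 0.0181 mA.
I_C = β·I_B = 80×0.0181 = 1.45 mA.
V_CE = V_CC − I_C·R_C − I_E·R_E = 7.4 − 1.45×1 − 1.46×0.33 = 5.47 V > V_CE(sat), so the active-region assumption holds.

active; I_C ≈ 1.4 mA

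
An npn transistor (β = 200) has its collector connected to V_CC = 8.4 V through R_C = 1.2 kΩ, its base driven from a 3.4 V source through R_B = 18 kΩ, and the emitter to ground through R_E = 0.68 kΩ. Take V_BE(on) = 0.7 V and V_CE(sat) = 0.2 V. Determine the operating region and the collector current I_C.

Assume active. Base-emitter loop: I_B = (V_BB − V_BE)/(R_B + (β+1)R_E) = (3.4 − 0.7)/(18 + 201×0.68) = 0.0175 mA.
I_C = β·I_B = 200×0.0175 = 3.49 mA.
V_CE = V_CC − I_C·R_C − I_E·R_E = 8.4 − 3.49×1.2 − 3.51×0.68 = 1.82 V > V_CE(sat), so the active-region assumption holds.

active; I_C ≈ 3.5 mA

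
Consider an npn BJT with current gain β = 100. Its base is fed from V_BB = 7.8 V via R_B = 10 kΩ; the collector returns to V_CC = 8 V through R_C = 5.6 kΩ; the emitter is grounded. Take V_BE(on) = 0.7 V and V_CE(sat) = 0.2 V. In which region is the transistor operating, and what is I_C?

Assume active: I_B = (7.8 − 0.7)/10 = 0.71 mA, giving I_C = β·I_B = 71 mA.
But then V_CE = 8 − 71×5.6 = -390 V < V_CE(sat) = 0.2 V — impossible in the active region.
So the transistor is saturated. With V_CE = 0.2 V, I_C = (V_CC − 0.2)/R_C = 7.8/5.6 = 1.39 mA.
Check: β·I_B = 71 mA > I_C = 1.39 mA, confirming saturation.

saturation; I_C ≈ 1.4 mA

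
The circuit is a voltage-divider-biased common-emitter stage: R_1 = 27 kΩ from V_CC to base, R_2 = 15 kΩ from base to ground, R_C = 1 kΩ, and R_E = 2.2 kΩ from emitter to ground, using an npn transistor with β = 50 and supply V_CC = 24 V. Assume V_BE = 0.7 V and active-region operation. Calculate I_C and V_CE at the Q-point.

Thevenize the base divider: V_Th = V_CC·R_2/(R_1+R_2) = 24×15/42 = 8.57 V, R_Th = R_1‖R_2 = 9.64 kΩ.
Base-emitter loop: V_Th = I_B·R_Th + V_BE + (β+1)I_B·R_E, so I_B = (8.57 − 0.7) / (9.64 + 51×2.2) = 0.0646 mA.
I_C = β·I_B = 50×0.0646 = 3.23 mA, and I_E = (β+1)I_B = 3.29 mA.
V_CE = V_CC − I_C·R_C − I_E·R_E = 24 − 3.23×1 − 3.29×2.2 = 13.5 V.
V_CE = 13.5 V > 0.2 V confirms active-region operation.

I_C ≈ 3.2 mA, V_CE ≈ 14 V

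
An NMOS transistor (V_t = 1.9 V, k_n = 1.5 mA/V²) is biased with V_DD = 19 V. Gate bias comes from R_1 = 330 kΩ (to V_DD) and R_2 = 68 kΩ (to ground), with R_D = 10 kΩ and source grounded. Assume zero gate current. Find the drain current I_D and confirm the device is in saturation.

V_G = V_DD·R_2/(R_1+R_2) = 19×68/398 = 3.25 V. With the source grounded, V_GS = V_G = 3.25 V.
Assume saturation: I_D = (k_n/2)(V_GS − V_t)² = (1.5/2)×(3.25 − 1.9)² = 0.75×1.35² = 1.36 mA.
V_DS = V_DD − I_D·R_D = 19 − 1.36×10 = 5.41 V.
Saturation requires V_DS ≥ V_GS − V_t = 1.35 V; 5.41 ≥ 1.35 ✓.

I_D ≈ 1.4 mA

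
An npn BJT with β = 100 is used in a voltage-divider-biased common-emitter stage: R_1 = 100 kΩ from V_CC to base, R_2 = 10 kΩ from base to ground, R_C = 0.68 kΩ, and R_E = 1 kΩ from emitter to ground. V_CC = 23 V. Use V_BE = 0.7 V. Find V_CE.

Thevenize the base divider: V_Th = V_CC·R_2/(R_1+R_2) = 23×10/110 = 2.09 V, R_Th = R_1‖R_2 = 9.09 kΩ.
Base-emitter loop: V_Th = I_B·R_Th + V_BE + (β+1)I_B·R_E, so I_B = (2.09 − 0.7) / (9.09 + 101×1) = 0.0126 mA.
I_C = β·I_B = 100×0.0126 = 1.26 mA, and I_E = (β+1)I_B = 1.28 mA.
V_CE = V_CC − I_C·R_C − I_E·R_E = 23 − 1.26×0.68 − 1.28×1 = 20.9 V.
V_CE = 20.9 V > 0.2 V confirms active-region operation.

V_CE ≈ 21 V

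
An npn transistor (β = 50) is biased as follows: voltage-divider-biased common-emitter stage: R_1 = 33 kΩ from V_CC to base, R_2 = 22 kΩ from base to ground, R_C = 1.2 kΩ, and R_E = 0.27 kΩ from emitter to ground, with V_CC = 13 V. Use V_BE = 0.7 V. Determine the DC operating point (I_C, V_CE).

Thevenize the base divider: V_Th = V_CC·R_2/(R_1+R_2) = 13×22/55 = 5.2 V, R_Th = R_1‖R_2 = 13.2 kΩ.
Base-emitter loop: V_Th = I_B·R_Th + V_BE + (β+1)I_B·R_E, so I_B = (5.2 − 0.7) / (13.2 + 51×0.27) = 0.167 mA.
I_C = β·I_B = 50×0.167 = 8.34 mA, and I_E = (β+1)I_B = 8.51 mA.
V_CE = V_CC − I_C·R_C − I_E·R_E = 13 − 8.34×1.2 − 8.51×0.27 = 0.691 V.
V_CE = 0.691 V > 0.2 V confirms active-region operation.

I_C ≈ 8.3 mA, V_CE ≈ 0.69 V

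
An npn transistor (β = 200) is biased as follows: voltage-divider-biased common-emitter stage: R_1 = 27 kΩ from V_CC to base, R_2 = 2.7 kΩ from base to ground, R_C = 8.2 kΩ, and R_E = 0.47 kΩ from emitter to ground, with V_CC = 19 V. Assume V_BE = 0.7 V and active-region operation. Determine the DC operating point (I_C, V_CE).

I_C ≈ 2.1 mA, V_CE ≈ 0.62 V

Thevenize the base divider: V_Th = V_CC·R_2/(R_1+R_2) = 19×2.7/29.7 = 1.73 V, R_Th = R_1‖R_2 = 2.45 kΩ.
Base-emitter loop: V_Th = I_B·R_Th + V_BE + (β+1)I_B·R_E, so I_B = (1.73 − 0.7) / (2.45 + 201×0.47) = 0.0106 mA.
I_C = β·I_B = 200×0.0106 = 2.12 mA, and I_E = (β+1)I_B = 2.13 mA.
V_CE = V_CC − I_C·R_C − I_E·R_E = 19 − 2.12×8.2 − 2.13×0.47 = 0.617 V.
V_CE = 0.617 V > 0.2 V confirms active-region operation.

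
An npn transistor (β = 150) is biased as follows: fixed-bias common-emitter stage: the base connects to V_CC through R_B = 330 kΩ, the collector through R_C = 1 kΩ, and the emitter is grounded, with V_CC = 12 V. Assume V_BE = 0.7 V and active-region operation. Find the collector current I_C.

I_C ≈ 5.1 mA

Base loop: V_CC = I_B·R_B + V_BE, so I_B = (12 − 0.7)/330 kΩ = 0.0342 mA.
In the active region I_C = β·I_B = 150 × 0.0342 = 5.14 mA.
Collector loop: V_CE = V_CC − I_C·R_C = 12 − 5.14×1 = 6.86 V.
Since V_CE = 6.86 V > V_CE(sat) ≈ 0.2 V, the transistor is in the active region as assumed.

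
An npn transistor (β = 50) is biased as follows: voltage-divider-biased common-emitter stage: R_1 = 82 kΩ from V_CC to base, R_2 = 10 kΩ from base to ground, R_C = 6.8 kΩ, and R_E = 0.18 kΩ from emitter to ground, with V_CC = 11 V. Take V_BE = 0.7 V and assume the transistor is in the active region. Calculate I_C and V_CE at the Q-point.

Thevenize the base divider: V_Th = V_CC·R_2/(R_1+R_2) = 11×10/92 = 1.2 V, R_Th = R_1‖R_2 = 8.91 kΩ.
Base-emitter loop: V_Th = I_B·R_Th + V_BE + (β+1)I_B·R_E, so I_B = (1.2 − 0.7) / (8.91 + 51×0.18) = 0.0274 mA.
I_C = β·I_B = 50×0.0274 = 1.37 mA, and I_E = (β+1)I_B = 1.4 mA.
V_CE = V_CC − I_C·R_C − I_E·R_E = 11 − 1.37×6.8 − 1.4×0.18 = 1.43 V.
V_CE = 1.43 V > 0.2 V confirms active-region operation.

I_C ≈ 1.4 mA, V_CE ≈ 1.4 V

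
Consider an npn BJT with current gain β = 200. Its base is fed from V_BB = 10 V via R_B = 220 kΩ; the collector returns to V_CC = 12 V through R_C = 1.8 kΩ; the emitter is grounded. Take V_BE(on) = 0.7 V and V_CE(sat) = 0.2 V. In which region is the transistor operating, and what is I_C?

saturation; I_C ≈ 6.6 mA

Assume active: I_B = (10 − 0.7)/220 = 0.0423 mA, giving I_C = β·I_B = 8.45 mA.
But then V_CE = 12 − 8.45×1.8 = -3.22 V < V_CE(sat) = 0.2 V — impossible in the active region.
So the transistor is saturated. With V_CE = 0.2 V, I_C = (V_CC − 0.2)/R_C = 11.8/1.8 = 6.56 mA.
Check: β·I_B = 8.45 mA > I_C = 6.56 mA, confirming saturation.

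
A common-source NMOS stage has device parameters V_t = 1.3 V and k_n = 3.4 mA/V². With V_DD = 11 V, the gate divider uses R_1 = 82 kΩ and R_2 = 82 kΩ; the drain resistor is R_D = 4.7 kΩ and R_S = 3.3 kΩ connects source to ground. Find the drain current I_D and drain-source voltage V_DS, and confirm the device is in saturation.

V_G = V_DD·R_2/(R_1+R_2) = 11×82/164 = 5.5 V.
Assume saturation: I_D = (k_n/2)(V_GS − V_t)² with V_GS = V_G − I_D·R_S = 5.5 − 3.3·I_D.
Substituting gives 18.5·I_D² − 48.1·I_D + 30 = 0, with roots I_D = 1.04 or 1.56 mA.
The root I_D = 1.56 mA gives V_GS = 0.341 V ≤ V_t, so take I_D = 1.04 mA.
Then V_GS = 2.08 V and V_DS = V_DD − I_D(R_D+R_S) = 11 − 1.04×8 = 2.71 V.
Saturation requires V_DS ≥ V_GS − V_t = 0.781 V; 2.71 ≥ 0.781 ✓.

I_D ≈ 1 mA, V_DS ≈ 2.7 V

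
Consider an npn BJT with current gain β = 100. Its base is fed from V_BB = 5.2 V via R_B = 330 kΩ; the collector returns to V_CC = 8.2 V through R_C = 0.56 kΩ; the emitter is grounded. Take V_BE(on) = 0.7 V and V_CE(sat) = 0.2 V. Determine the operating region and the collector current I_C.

Assume active. Base-emitter loop: I_B = (V_BB − V_BE)/R_B = (5.2 − 0.7)/330 = 0.0136 mA.
I_C = β·I_B = 100×0.0136 = 1.36 mA.
V_CE = V_CC − I_C·R_C = 8.2 − 1.36×0.56 = 7.44 V > V_CE(sat), so the active-region assumption holds.

active; I_C ≈ 1.4 mA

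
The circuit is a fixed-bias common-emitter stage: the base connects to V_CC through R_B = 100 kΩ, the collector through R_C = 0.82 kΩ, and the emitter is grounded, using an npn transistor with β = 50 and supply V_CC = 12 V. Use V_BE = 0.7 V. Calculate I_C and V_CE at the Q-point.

I_C ≈ 5.7 mA, V_CE ≈ 7.4 V

Base loop: V_CC = I_B·R_B + V_BE, so I_B = (12 − 0.7)/100 kΩ = 0.113 mA.
In the active region I_C = β·I_B = 50 × 0.113 = 5.65 mA.
Collector loop: V_CE = V_CC − I_C·R_C = 12 − 5.65×0.82 = 7.37 V.
Since V_CE = 7.37 V > V_CE(sat) ≈ 0.2 V, the transistor is in the active region as assumed.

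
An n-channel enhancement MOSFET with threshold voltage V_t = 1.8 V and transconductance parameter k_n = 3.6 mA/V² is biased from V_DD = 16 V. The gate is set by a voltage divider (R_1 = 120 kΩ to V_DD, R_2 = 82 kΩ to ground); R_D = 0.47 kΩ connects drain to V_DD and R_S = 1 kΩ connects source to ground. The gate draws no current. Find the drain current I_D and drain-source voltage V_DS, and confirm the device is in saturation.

I_D ≈ 3.3 mA, V_DS ≈ 11 V

V_G = V_DD·R_2/(R_1+R_2) = 16×82/202 = 6.5 V.
Assume saturation: I_D = (k_n/2)(V_GS − V_t)² with V_GS = V_G − I_D·R_S = 6.5 − 1·I_D.
Substituting gives 1.8·I_D² − 17.9·I_D + 39.7 = 0, with roots I_D = 3.33 or 6.61 mA.
The root I_D = 6.61 mA gives V_GS = -0.117 V ≤ V_t, so take I_D = 3.33 mA.
Then V_GS = 3.16 V and V_DS = V_DD − I_D(R_D+R_S) = 16 − 3.33×1.47 = 11.1 V.
Saturation requires V_DS ≥ V_GS − V_t = 1.36 V; 11.1 ≥ 1.36 ✓.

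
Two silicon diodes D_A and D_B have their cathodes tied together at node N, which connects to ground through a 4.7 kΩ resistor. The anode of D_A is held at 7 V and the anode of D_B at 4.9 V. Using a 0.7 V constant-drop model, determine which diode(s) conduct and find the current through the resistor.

Assume both conduct. Then node N would need to be at both 7−0.7 = 6.3 V and 4.9−0.7 = 4.2 V, which is impossible.
Assume only D_A conducts: V_N = 7 − 0.7 = 6.3 V, so I_R = 6.3/4.7 = 1.34 mA.
Check D_B: its anode-to-cathode voltage is 4.9 − 6.3 = -1.4 V < 0.7 V, so it is off. The assumption is consistent.

Only D_A conducts; I_R ≈ 1.3 mA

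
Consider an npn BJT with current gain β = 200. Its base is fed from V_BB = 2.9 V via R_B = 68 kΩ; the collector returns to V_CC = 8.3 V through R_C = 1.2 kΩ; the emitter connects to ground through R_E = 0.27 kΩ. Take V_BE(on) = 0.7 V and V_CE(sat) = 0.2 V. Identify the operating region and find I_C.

active; I_C ≈ 3.6 mA

Assume active. Base-emitter loop: I_B = (V_BB − V_BE)/(R_B + (β+1)R_E) = (2.9 − 0.7)/(68 + 201×0.27) = 0.018 mA.
I_C = β·I_B = 200×0.018 = 3.6 mA.
V_CE = V_CC − I_C·R_C − I_E·R_E = 8.3 − 3.6×1.2 − 3.62×0.27 = 3.01 V > V_CE(sat), so the active-region assumption holds.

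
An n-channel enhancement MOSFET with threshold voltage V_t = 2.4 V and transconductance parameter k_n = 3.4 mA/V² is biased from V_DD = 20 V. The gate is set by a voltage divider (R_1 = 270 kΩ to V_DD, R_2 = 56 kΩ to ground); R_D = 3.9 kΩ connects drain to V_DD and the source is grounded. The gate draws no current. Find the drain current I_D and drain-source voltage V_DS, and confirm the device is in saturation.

I_D ≈ 1.8 mA, V_DS ≈ 13 V

V_G = V_DD·R_2/(R_1+R_2) = 20×56/326 = 3.44 V. With the source grounded, V_GS = V_G = 3.44 V.
Assume saturation: I_D = (k_n/2)(V_GS − V_t)² = (3.4/2)×(3.44 − 2.4)² = 1.7×1.04² = 1.82 mA.
V_DS = V_DD − I_D·R_D = 20 − 1.82×3.9 = 12.9 V.
Saturation requires V_DS ≥ V_GS − V_t = 1.04 V; 12.9 ≥ 1.04 ✓.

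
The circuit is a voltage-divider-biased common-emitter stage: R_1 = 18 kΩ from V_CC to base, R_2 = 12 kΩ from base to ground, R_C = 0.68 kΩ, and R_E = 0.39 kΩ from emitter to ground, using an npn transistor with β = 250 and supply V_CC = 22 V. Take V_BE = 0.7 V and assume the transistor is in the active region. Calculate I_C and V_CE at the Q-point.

I_C ≈ 19 mA, V_CE ≈ 1.4 V

Thevenize the base divider: V_Th = V_CC·R_2/(R_1+R_2) = 22×12/30 = 8.8 V, R_Th = R_1‖R_2 = 7.2 kΩ.
Base-emitter loop: V_Th = I_B·R_Th + V_BE + (β+1)I_B·R_E, so I_B = (8.8 − 0.7) / (7.2 + 251×0.39) = 0.0771 mA.
I_C = β·I_B = 250×0.0771 = 19.3 mA, and I_E = (β+1)I_B = 19.3 mA.
V_CE = V_CC − I_C·R_C − I_E·R_E = 22 − 19.3×0.68 − 19.3×0.39 = 1.35 V.
V_CE = 1.35 V > 0.2 V confirms active-region operation.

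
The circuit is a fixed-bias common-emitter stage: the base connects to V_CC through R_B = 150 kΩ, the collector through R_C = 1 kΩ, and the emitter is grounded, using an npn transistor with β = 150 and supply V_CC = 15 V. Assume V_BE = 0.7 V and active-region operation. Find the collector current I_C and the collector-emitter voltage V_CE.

I_C ≈ 14 mA, V_CE ≈ 0.7 V

Base loop: V_CC = I_B·R_B + V_BE, so I_B = (15 − 0.7)/150 kΩ = 0.0953 mA.
In the active region I_C = β·I_B = 150 × 0.0953 = 14.3 mA.
Collector loop: V_CE = V_CC − I_C·R_C = 15 − 14.3×1 = 0.7 V.
Since V_CE = 0.7 V > V_CE(sat) ≈ 0.2 V, the transistor is in the active region as assumed.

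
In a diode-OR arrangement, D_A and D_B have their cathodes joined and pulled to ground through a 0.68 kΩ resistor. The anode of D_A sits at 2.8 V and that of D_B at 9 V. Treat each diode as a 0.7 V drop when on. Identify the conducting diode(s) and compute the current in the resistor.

Assume both conduct. Then node N would need to be at both 2.8−0.7 = 2.1 V and 9−0.7 = 8.3 V, which is impossible.
Assume only D_B conducts: V_N = 9 − 0.7 = 8.3 V, so I_R = 8.3/0.68 = 12.2 mA.
Check D_A: its anode-to-cathode voltage is 2.8 − 8.3 = -5.5 V < 0.7 V, so it is off. The assumption is consistent.

Only D_B conducts; I_R ≈ 12 mA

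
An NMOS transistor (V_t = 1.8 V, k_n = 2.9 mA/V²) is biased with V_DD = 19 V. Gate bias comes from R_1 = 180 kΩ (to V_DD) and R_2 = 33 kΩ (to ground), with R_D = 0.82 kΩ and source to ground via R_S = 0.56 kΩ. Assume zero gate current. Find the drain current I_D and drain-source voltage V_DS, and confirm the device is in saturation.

I_D ≈ 0.75 mA, V_DS ≈ 18 V

V_G = V_DD·R_2/(R_1+R_2) = 19×33/213 = 2.94 V.
Assume saturation: I_D = (k_n/2)(V_GS − V_t)² with V_GS = V_G − I_D·R_S = 2.94 − 0.56·I_D.
Substituting gives 0.455·I_D² − 2.86·I_D + 1.9 = 0, with roots I_D = 0.754 or 5.53 mA.
The root I_D = 5.53 mA gives V_GS = -0.153 V ≤ V_t, so take I_D = 0.754 mA.
Then V_GS = 2.52 V and V_DS = V_DD − I_D(R_D+R_S) = 19 − 0.754×1.38 = 18 V.
Saturation requires V_DS ≥ V_GS − V_t = 0.721 V; 18 ≥ 0.721 ✓.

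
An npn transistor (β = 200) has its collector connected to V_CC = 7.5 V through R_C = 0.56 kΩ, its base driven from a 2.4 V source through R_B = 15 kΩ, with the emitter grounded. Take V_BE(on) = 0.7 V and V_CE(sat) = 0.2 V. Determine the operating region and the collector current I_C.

Assume active: I_B = (2.4 − 0.7)/15 = 0.113 mA, giving I_C = β·I_B = 22.7 mA.
But then V_CE = 7.5 − 22.7×0.56 = -5.19 V < V_CE(sat) = 0.2 V — impossible in the active region.
So the transistor is saturated. With V_CE = 0.2 V, I_C = (V_CC − 0.2)/R_C = 7.3/0.56 = 13 mA.
Check: β·I_B = 22.7 mA > I_C = 13 mA, confirming saturation.

saturation; I_C ≈ 13 mA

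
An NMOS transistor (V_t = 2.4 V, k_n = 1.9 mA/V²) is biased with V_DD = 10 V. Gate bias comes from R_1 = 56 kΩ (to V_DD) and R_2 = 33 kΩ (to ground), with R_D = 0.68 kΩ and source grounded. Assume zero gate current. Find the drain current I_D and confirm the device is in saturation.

V_G = V_DD·R_2/(R_1+R_2) = 10×33/89 = 3.71 V. With the source grounded, V_GS = V_G = 3.71 V.
Assume saturation: I_D = (k_n/2)(V_GS − V_t)² = (1.9/2)×(3.71 − 2.4)² = 0.95×1.31² = 1.62 mA.
V_DS = V_DD − I_D·R_D = 10 − 1.62×0.68 = 8.9 V.
Saturation requires V_DS ≥ V_GS − V_t = 1.31 V; 8.9 ≥ 1.31 ✓.

I_D ≈ 1.6 mA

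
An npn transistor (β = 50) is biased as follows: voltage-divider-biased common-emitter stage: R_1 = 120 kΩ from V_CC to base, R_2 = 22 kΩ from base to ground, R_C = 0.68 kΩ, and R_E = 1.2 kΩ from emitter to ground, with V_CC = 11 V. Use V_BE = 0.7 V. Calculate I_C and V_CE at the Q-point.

I_C ≈ 0.63 mA, V_CE ≈ 9.8 V

Thevenize the base divider: V_Th = V_CC·R_2/(R_1+R_2) = 11×22/142 = 1.7 V, R_Th = R_1‖R_2 = 18.6 kΩ.
Base-emitter loop: V_Th = I_B·R_Th + V_BE + (β+1)I_B·R_E, so I_B = (1.7 − 0.7) / (18.6 + 51×1.2) = 0.0126 mA.
I_C = β·I_B = 50×0.0126 = 0.629 mA, and I_E = (β+1)I_B = 0.642 mA.
V_CE = V_CC − I_C·R_C − I_E·R_E = 11 − 0.629×0.68 − 0.642×1.2 = 9.8 V.
V_CE = 9.8 V > 0.2 V confirms active-region operation.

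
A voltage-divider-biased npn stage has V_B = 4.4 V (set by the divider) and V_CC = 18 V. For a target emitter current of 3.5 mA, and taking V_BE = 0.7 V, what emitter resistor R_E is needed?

R_E ≈ 1.1 kΩ

V_E = V_B − V_BE = 4.4 − 0.7 = 3.7 V.
R_E = V_E / I_E = 3.7 / 3.5 = 1.06 kΩ.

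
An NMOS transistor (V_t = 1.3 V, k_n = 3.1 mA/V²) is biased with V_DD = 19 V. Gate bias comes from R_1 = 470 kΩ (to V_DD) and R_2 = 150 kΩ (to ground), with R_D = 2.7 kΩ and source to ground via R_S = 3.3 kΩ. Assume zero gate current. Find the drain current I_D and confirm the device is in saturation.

V_G = V_DD·R_2/(R_1+R_2) = 19×150/620 = 4.6 V.
Assume saturation: I_D = (k_n/2)(V_GS − V_t)² with V_GS = V_G − I_D·R_S = 4.6 − 3.3·I_D.
Substituting gives 16.9·I_D² − 34.7·I_D + 16.8 = 0, with roots I_D = 0.784 or 1.27 mA.
The root I_D = 1.27 mA gives V_GS = 0.393 V ≤ V_t, so take I_D = 0.784 mA.
Then V_GS = 2.01 V and V_DS = V_DD − I_D(R_D+R_S) = 19 − 0.784×6 = 14.3 V.
Saturation requires V_DS ≥ V_GS − V_t = 0.711 V; 14.3 ≥ 0.711 ✓.

I_D ≈ 0.78 mA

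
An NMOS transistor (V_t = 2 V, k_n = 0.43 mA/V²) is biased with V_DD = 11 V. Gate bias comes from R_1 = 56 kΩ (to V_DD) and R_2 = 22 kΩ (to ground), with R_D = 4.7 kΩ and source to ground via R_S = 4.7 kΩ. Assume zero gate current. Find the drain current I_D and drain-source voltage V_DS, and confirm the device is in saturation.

V_G = V_DD·R_2/(R_1+R_2) = 11×22/78 = 3.1 V.
Assume saturation: I_D = (k_n/2)(V_GS − V_t)² with V_GS = V_G − I_D·R_S = 3.1 − 4.7·I_D.
Substituting gives 4.75·I_D² − 3.23·I_D + 0.261 = 0, with roots I_D = 0.0939 or 0.586 mA.
The root I_D = 0.586 mA gives V_GS = 0.349 V ≤ V_t, so take I_D = 0.0939 mA.
Then V_GS = 2.66 V and V_DS = V_DD − I_D(R_D+R_S) = 11 − 0.0939×9.4 = 10.1 V.
Saturation requires V_DS ≥ V_GS − V_t = 0.661 V; 10.1 ≥ 0.661 ✓.

I_D ≈ 0.094 mA, V_DS ≈ 10 V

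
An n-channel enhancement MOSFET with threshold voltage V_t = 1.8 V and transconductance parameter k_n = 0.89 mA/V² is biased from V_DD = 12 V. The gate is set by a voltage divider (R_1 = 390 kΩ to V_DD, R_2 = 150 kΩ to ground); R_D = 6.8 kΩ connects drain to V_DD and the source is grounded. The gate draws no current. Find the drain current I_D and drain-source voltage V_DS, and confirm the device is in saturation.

I_D ≈ 1 mA, V_DS ≈ 4.9 V

V_G = V_DD·R_2/(R_1+R_2) = 12×150/540 = 3.33 V. With the source grounded, V_GS = V_G = 3.33 V.
Assume saturation: I_D = (k_n/2)(V_GS − V_t)² = (0.89/2)×(3.33 − 1.8)² = 0.445×1.53² = 1.05 mA.
V_DS = V_DD − I_D·R_D = 12 − 1.05×6.8 = 4.89 V.
Saturation requires V_DS ≥ V_GS − V_t = 1.53 V; 4.89 ≥ 1.53 ✓.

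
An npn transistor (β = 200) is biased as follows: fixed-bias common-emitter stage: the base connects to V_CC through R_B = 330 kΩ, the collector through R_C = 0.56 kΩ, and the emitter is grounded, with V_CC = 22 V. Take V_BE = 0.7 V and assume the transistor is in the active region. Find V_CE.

Base loop: V_CC = I_B·R_B + V_BE, so I_B = (22 − 0.7)/330 kΩ = 0.0645 mA.
In the active region I_C = β·I_B = 200 × 0.0645 = 12.9 mA.
Collector loop: V_CE = V_CC − I_C·R_C = 22 − 12.9×0.56 = 14.8 V.
Since V_CE = 14.8 V > V_CE(sat) ≈ 0.2 V, the transistor is in the active region as assumed.

V_CE ≈ 15 V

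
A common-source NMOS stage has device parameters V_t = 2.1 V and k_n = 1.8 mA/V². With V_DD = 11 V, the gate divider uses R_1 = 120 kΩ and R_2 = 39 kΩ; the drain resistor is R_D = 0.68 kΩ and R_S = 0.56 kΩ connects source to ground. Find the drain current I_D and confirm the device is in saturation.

V_G = V_DD·R_2/(R_1+R_2) = 11×39/159 = 2.7 V.
Assume saturation: I_D = (k_n/2)(V_GS − V_t)² with V_GS = V_G − I_D·R_S = 2.7 − 0.56·I_D.
Substituting gives 0.282·I_D² − 1.6·I_D + 0.322 = 0, with roots I_D = 0.209 or 5.47 mA.
The root I_D = 5.47 mA gives V_GS = -0.365 V ≤ V_t, so take I_D = 0.209 mA.
Then V_GS = 2.58 V and V_DS = V_DD − I_D(R_D+R_S) = 11 − 0.209×1.24 = 10.7 V.
Saturation requires V_DS ≥ V_GS − V_t = 0.481 V; 10.7 ≥ 0.481 ✓.

I_D ≈ 0.21 mA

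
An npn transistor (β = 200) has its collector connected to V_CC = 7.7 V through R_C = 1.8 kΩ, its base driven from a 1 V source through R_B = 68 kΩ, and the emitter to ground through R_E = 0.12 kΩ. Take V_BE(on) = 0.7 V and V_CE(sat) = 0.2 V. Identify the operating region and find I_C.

active; I_C ≈ 0.65 mA

Assume active. Base-emitter loop: I_B = (V_BB − V_BE)/(R_B + (β+1)R_E) = (1 − 0.7)/(68 + 201×0.12) = 0.00326 mA.
I_C = β·I_B = 200×0.00326 = 0.651 mA.
V_CE = V_CC − I_C·R_C − I_E·R_E = 7.7 − 0.651×1.8 − 0.655×0.12 = 6.45 V > V_CE(sat), so the active-region assumption holds.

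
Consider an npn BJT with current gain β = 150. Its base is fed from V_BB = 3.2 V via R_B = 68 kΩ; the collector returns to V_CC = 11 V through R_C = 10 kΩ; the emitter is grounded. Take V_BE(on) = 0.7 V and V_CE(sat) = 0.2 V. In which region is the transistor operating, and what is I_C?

saturation; I_C ≈ 1.1 mA

Assume active: I_B = (3.2 − 0.7)/68 = 0.0368 mA, giving I_C = β·I_B = 5.51 mA.
But then V_CE = 11 − 5.51×10 = -44.1 V < V_CE(sat) = 0.2 V — impossible in the active region.
So the transistor is saturated. With V_CE = 0.2 V, I_C = (V_CC − 0.2)/R_C = 10.8/10 = 1.08 mA.
Check: β·I_B = 5.51 mA > I_C = 1.08 mA, confirming saturation.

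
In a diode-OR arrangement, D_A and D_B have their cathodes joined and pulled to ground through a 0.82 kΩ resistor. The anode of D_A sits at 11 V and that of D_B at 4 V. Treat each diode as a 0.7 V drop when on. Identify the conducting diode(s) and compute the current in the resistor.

Assume both conduct. Then node N would need to be at both 11−0.7 = 10.3 V and 4−0.7 = 3.3 V, which is impossible.
Assume only D_A conducts: V_N = 11 − 0.7 = 10.3 V, so I_R = 10.3/0.82 = 12.6 mA.
Check D_B: its anode-to-cathode voltage is 4 − 10.3 = -6.3 V < 0.7 V, so it is off. The assumption is consistent.

Only D_A conducts; I_R ≈ 13 mA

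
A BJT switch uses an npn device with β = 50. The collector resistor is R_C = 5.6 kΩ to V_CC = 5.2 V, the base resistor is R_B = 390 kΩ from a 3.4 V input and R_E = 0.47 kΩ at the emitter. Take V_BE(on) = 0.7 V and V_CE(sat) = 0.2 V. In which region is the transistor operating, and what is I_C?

Assume active. Base-emitter loop: I_B = (V_BB − V_BE)/(R_B + (β+1)R_E) = (3.4 − 0.7)/(390 + 51×0.47) = 0.00652 mA.
I_C = β·I_B = 50×0.00652 = 0.326 mA.
V_CE = V_CC − I_C·R_C − I_E·R_E = 5.2 − 0.326×5.6 − 0.333×0.47 = 3.22 V > V_CE(sat), so the active-region assumption holds.

active; I_C ≈ 0.33 mA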